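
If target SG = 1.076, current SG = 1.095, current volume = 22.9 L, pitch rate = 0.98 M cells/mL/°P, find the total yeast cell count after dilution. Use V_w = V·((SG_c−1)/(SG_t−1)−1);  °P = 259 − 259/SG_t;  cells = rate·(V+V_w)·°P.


V_w = 22.9·((1.095−1)/(1.076−1)−1) = 5.7250
V_final = 22.9 + 5.7250 = 28.6250
°P = 259 − 259/1.076 = 18.2937
cells = 0.98·28.6250·18.2937

513.1835 billion cells


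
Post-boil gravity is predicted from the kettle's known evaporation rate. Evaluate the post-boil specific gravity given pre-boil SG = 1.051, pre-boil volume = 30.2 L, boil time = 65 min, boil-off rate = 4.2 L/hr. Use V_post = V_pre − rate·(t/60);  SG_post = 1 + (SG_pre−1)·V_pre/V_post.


V_post = 30.2 − 4.2·(65/60) = 25.6500
SG_post = 1 + (1.051 − 1)·30.2/25.6500

1.0600


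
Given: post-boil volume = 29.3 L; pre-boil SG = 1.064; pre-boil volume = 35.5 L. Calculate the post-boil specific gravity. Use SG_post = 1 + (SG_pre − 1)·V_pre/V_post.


pts_pre = (1.064 − 1)·1000 = 64.0000
pts_post = 64.0000·35.5/29.3 = 77.5427
SG_post = 1 + 77.5427/1000

1.0775


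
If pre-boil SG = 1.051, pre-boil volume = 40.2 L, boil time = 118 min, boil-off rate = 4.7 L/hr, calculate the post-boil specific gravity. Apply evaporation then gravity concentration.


V_post = V_pre − rate·(t/60);  SG_post = 1 + (SG_pre−1)·V_pre/V_post
V_post = 40.2 − 4.7·(118/60) = 30.9567
SG_post = 1 + (1.051 − 1)·40.2/30.9567

1.0662


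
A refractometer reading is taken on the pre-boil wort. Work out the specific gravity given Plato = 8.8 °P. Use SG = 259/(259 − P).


SG = 259/(259 − 8.8)

1.0352


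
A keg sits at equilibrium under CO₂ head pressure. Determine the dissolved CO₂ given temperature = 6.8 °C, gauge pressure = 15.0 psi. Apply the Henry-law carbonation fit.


vols = (P + 14.695)·(0.01821 + 0.09011·e^(−0.04·T))
vols = (15.0 + 14.695)·(0.01821 + 0.09011·e^(−0.04·6.8))

2.5793 volumes


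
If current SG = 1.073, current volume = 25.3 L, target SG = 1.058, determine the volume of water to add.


V_water = V·((SG_curr − 1)/(SG_target − 1) − 1)
V_water = 25.3·((1.073 − 1)/(1.058 − 1) − 1)

6.5431 L


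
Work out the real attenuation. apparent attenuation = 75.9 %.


RA = AA · 0.8192
RA = 75.9 · 0.8192

62.1773 %


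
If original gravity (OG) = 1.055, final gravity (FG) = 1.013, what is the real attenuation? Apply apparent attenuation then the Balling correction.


AA = (OG−FG)/(OG−1)·100;  RA = AA·0.8192
AA = (1.055 − 1.013)/(1.055 − 1)·100 = 76.3636
RA = 76.3636·0.8192

62.5571 %


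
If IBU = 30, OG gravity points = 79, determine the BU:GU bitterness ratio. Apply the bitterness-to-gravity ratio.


BU:GU = IBU / OG_points
BU:GU = 30 / 79

0.3797


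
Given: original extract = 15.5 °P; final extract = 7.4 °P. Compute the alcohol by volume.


SG = 259/(259 − P);  ABV = (OG − FG)·131.25
OG = 259/(259 − 15.5) = 1.0637
FG = 259/(259 − 7.4) = 1.0294
ABV = (1.0637 − 1.0294)·131.25

4.4944 % ABV


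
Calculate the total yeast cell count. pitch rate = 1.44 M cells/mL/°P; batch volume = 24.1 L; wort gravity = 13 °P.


cells (billions) = rate · V_L · °P
cells = 1.44 · 24.1 · 13

451.1520 billion cells


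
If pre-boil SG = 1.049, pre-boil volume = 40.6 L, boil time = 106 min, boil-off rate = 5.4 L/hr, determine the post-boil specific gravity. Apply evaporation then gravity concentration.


V_post = V_pre − rate·(t/60);  SG_post = 1 + (SG_pre−1)·V_pre/V_post
V_post = 40.6 − 5.4·(106/60) = 31.0600
SG_post = 1 + (1.049 − 1)·40.6/31.0600

1.0641


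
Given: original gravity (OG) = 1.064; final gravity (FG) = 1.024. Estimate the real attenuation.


AA = (OG−FG)/(OG−1)·100;  RA = AA·0.8192
AA = (1.064 − 1.024)/(1.064 − 1)·100 = 62.5000
RA = 62.5000·0.8192

51.2000 %


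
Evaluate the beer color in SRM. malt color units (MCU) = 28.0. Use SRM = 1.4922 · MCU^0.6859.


SRM = 1.4922 · 28.0^0.6859

14.6701 SRM


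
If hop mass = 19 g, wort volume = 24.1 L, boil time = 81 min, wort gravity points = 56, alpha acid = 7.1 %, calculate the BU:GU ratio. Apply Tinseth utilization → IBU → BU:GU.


U = 1.65·0.000125^(GP/1000)·(1−e^(−0.04t))/4.15;  IBU = (α/100)·m·U·1000/V;  BU:GU = IBU/GP
U = 1.65·0.000125^(56/1000)·(1−e^(−0.04·81))/4.15 = 0.2309
IBU = (7.1/100)·19·0.2309·1000/24.1 = 12.9273
BU:GU = 12.9273/56

0.2308


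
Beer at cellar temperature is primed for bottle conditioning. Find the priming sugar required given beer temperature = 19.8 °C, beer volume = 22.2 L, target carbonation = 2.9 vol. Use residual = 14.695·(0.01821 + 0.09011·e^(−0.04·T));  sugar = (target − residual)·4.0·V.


residual = 14.695·(0.01821 + 0.09011·e^(−0.04·19.8)) = 0.8674
sugar = (2.9 − 0.8674)·4.0·22.2

180.4983 g


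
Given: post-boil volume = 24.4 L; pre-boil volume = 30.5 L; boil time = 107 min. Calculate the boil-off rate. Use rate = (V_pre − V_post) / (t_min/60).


rate = (30.5 − 24.4) / (107/60)

3.4206 L/hr


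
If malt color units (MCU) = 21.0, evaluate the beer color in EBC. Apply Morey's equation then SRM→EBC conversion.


SRM = 1.4922·MCU^0.6859;  EBC = SRM·1.97
SRM = 1.4922·21.0^0.6859 = 12.0431
EBC = 12.0431·1.97

23.7249 EBC


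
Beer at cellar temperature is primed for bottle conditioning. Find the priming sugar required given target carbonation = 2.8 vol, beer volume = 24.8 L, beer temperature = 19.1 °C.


residual = 14.695·(0.01821 + 0.09011·e^(−0.04·T));  sugar = (target − residual)·4.0·V
residual = 14.695·(0.01821 + 0.09011·e^(−0.04·19.1)) = 0.8844
sugar = (2.8 − 0.8844)·4.0·24.8

190.0283 g


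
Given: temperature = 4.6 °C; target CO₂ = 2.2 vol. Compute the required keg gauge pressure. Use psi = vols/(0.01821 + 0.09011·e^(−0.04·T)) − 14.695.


psi = 2.2/(0.01821 + 0.09011·e^(−0.04·4.6)) − 14.695

8.9163 psi


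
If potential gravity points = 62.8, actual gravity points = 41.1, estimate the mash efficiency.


efficiency = actual / potential × 100
efficiency = 41.1 / 62.8 × 100

65.4459 %


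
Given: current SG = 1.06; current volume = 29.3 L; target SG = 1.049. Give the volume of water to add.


V_water = V·((SG_curr − 1)/(SG_target − 1) − 1)
V_water = 29.3·((1.06 − 1)/(1.049 − 1) − 1)

6.5776 L


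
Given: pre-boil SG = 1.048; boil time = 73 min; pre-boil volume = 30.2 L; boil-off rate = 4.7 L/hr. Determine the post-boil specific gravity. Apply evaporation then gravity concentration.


V_post = V_pre − rate·(t/60);  SG_post = 1 + (SG_pre−1)·V_pre/V_post
V_post = 30.2 − 4.7·(73/60) = 24.4817
SG_post = 1 + (1.048 − 1)·30.2/24.4817

1.0592


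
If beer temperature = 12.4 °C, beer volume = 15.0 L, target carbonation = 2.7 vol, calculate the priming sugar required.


residual = 14.695·(0.01821 + 0.09011·e^(−0.04·T));  sugar = (target − residual)·4.0·V
residual = 14.695·(0.01821 + 0.09011·e^(−0.04·12.4)) = 1.0740
sugar = (2.7 − 1.0740)·4.0·15.0

97.5622 g


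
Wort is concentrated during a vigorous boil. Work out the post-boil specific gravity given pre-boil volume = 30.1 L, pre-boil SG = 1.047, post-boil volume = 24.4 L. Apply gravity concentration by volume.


SG_post = 1 + (SG_pre − 1)·V_pre/V_post
pts_pre = (1.047 − 1)·1000 = 47.0000
pts_post = 47.0000·30.1/24.4 = 57.9795
SG_post = 1 + 57.9795/1000

1.0580


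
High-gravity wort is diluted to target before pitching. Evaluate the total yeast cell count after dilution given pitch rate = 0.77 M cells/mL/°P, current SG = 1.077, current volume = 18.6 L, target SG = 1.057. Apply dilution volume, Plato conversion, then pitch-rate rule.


V_w = V·((SG_c−1)/(SG_t−1)−1);  °P = 259 − 259/SG_t;  cells = rate·(V+V_w)·°P
V_w = 18.6·((1.077−1)/(1.057−1)−1) = 6.5263
V_final = 18.6 + 6.5263 = 25.1263
°P = 259 − 259/1.057 = 13.9669
cells = 0.77·25.1263·13.9669

270.2210 billion cells


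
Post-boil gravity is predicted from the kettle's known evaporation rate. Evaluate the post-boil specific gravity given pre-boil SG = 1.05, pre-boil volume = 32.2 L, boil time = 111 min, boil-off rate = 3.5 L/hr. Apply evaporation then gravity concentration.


V_post = V_pre − rate·(t/60);  SG_post = 1 + (SG_pre−1)·V_pre/V_post
V_post = 32.2 − 3.5·(111/60) = 25.7250
SG_post = 1 + (1.05 − 1)·32.2/25.7250

1.0626


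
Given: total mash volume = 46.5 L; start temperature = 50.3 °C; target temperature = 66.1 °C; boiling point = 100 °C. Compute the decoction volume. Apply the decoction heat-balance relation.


V_dec = V_total·(T_target − T_start)/(T_boil − T_start)
V_dec = 46.5·(66.1 − 50.3)/(100 − 50.3)

14.7827 L


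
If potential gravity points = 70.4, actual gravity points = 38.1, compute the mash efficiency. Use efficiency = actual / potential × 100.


efficiency = 38.1 / 70.4 × 100

54.1193 %


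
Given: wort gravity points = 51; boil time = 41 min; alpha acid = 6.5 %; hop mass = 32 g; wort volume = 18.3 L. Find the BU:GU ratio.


U = 1.65·0.000125^(GP/1000)·(1−e^(−0.04t))/4.15;  IBU = (α/100)·m·U·1000/V;  BU:GU = IBU/GP
U = 1.65·0.000125^(51/1000)·(1−e^(−0.04·41))/4.15 = 0.2026
IBU = (6.5/100)·32·0.2026·1000/18.3 = 23.0322
BU:GU = 23.0322/51

0.4516


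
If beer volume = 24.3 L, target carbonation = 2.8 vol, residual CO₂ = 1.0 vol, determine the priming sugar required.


sugar = (target − residual)·4.0·V
sugar = (2.8 − 1.0)·4.0·24.3

174.9600 g


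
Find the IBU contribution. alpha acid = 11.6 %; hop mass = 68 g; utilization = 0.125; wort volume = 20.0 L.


IBU = (α/100)·mass·U·1000 / V
IBU = (11.6/100)·68·0.125·1000 / 20.0

49.3000 IBU


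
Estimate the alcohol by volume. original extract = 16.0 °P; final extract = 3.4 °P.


SG = 259/(259 − P);  ABV = (OG − FG)·131.25
OG = 259/(259 − 16.0) = 1.0658
FG = 259/(259 − 3.4) = 1.0133
ABV = (1.0658 − 1.0133)·131.25

6.8961 % ABV


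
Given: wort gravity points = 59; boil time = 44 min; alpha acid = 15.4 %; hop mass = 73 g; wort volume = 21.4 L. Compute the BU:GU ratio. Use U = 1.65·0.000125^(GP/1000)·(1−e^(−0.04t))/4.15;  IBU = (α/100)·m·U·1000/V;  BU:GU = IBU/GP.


U = 1.65·0.000125^(59/1000)·(1−e^(−0.04·44))/4.15 = 0.1937
IBU = (15.4/100)·73·0.1937·1000/21.4 = 101.7631
BU:GU = 101.7631/59

1.7248


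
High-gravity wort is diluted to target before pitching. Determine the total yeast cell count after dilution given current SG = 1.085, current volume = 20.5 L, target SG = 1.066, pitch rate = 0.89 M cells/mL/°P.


V_w = V·((SG_c−1)/(SG_t−1)−1);  °P = 259 − 259/SG_t;  cells = rate·(V+V_w)·°P
V_w = 20.5·((1.085−1)/(1.066−1)−1) = 5.9015
V_final = 20.5 + 5.9015 = 26.4015
°P = 259 − 259/1.066 = 16.0356
cells = 0.89·26.4015·16.0356

376.7952 billion cells


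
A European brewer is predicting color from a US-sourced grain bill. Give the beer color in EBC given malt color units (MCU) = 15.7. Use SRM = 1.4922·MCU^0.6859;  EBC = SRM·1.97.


SRM = 1.4922·15.7^0.6859 = 9.8649
EBC = 9.8649·1.97

19.4339 EBC


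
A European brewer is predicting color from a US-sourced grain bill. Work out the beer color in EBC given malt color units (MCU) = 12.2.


SRM = 1.4922·MCU^0.6859;  EBC = SRM·1.97
SRM = 1.4922·12.2^0.6859 = 8.2978
EBC = 8.2978·1.97

16.3466 EBC


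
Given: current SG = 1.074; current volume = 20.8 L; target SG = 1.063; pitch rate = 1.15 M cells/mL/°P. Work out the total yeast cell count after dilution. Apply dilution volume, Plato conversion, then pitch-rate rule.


V_w = V·((SG_c−1)/(SG_t−1)−1);  °P = 259 − 259/SG_t;  cells = rate·(V+V_w)·°P
V_w = 20.8·((1.074−1)/(1.063−1)−1) = 3.6317
V_final = 20.8 + 3.6317 = 24.4317
°P = 259 − 259/1.063 = 15.3500
cells = 1.15·24.4317·15.3500

431.2801 billion cells


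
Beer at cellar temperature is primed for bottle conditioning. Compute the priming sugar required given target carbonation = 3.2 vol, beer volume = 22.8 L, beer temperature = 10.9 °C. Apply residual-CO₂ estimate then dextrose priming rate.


residual = 14.695·(0.01821 + 0.09011·e^(−0.04·T));  sugar = (target − residual)·4.0·V
residual = 14.695·(0.01821 + 0.09011·e^(−0.04·10.9)) = 1.1238
sugar = (3.2 − 1.1238)·4.0·22.8

189.3471 g


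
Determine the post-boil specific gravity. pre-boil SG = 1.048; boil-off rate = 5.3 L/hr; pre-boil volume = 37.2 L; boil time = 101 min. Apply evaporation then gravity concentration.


V_post = V_pre − rate·(t/60);  SG_post = 1 + (SG_pre−1)·V_pre/V_post
V_post = 37.2 − 5.3·(101/60) = 28.2783
SG_post = 1 + (1.048 − 1)·37.2/28.2783

1.0631


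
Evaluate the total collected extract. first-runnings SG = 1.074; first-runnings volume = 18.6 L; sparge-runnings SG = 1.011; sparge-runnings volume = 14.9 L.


total = Σ (SG_i − 1)·1000·V_i
first = (1.074 − 1)·1000·18.6 = 1376.4000
sparge = (1.011 − 1)·1000·14.9 = 163.9000
total = 1376.4000 + 163.9000

1540.3000 gravity·L


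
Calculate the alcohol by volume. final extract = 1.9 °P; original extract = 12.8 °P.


SG = 259/(259 − P);  ABV = (OG − FG)·131.25
OG = 259/(259 − 12.8) = 1.0520
FG = 259/(259 − 1.9) = 1.0074
ABV = (1.0520 − 1.0074)·131.25

5.8538 % ABV


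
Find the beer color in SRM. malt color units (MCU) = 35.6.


SRM = 1.4922 · MCU^0.6859
SRM = 1.4922 · 35.6^0.6859

17.2968 SRM


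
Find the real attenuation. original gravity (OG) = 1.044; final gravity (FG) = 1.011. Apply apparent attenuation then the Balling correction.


AA = (OG−FG)/(OG−1)·100;  RA = AA·0.8192
AA = (1.044 − 1.011)/(1.044 − 1)·100 = 75.0000
RA = 75.0000·0.8192

61.4400 %


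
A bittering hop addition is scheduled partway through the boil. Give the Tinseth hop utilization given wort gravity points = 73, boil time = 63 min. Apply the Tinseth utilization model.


U = 1.65·0.000125^(GP/1000) · (1 − e^(−0.04·t))/4.15
bigness = 1.65·0.000125^(73/1000) = 0.8562
boil_factor = (1 − e^(−0.04·63))/4.15 = 0.2216
U = 0.8562 · 0.2216

0.1897


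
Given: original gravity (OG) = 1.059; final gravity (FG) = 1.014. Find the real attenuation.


AA = (OG−FG)/(OG−1)·100;  RA = AA·0.8192
AA = (1.059 − 1.014)/(1.059 − 1)·100 = 76.2712
RA = 76.2712·0.8192

62.4814 %


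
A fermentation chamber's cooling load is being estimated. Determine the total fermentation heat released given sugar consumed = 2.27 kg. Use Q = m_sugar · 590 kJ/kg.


Q = 2.27 · 590

1339.3000 kJ


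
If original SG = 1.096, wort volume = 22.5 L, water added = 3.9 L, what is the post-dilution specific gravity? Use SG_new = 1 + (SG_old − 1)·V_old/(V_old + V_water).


pts = (1.096 − 1)·1000·22.5/(22.5 + 3.9) = 81.8182
SG_new = 1 + 81.8182/1000

1.0818


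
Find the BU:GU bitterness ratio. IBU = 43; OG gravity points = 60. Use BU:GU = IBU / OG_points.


BU:GU = 43 / 60

0.7167


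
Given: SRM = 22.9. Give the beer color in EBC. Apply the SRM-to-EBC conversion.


EBC = SRM · 1.97
EBC = 22.9 · 1.97

45.1130 EBC


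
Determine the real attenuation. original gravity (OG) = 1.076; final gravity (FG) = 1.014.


AA = (OG−FG)/(OG−1)·100;  RA = AA·0.8192
AA = (1.076 − 1.014)/(1.076 − 1)·100 = 81.5789
RA = 81.5789·0.8192

66.8295 %


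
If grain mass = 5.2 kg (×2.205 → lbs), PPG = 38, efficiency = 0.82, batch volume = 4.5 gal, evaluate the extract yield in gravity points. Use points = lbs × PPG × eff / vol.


lbs = 5.2 × 2.205 = 11.4660
points = 11.4660 × 38 × 0.82 / 4.5

79.3957 points


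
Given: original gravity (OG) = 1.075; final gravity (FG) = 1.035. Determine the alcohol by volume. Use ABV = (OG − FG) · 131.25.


ABV = (1.075 − 1.035) · 131.25

5.2500 % ABV


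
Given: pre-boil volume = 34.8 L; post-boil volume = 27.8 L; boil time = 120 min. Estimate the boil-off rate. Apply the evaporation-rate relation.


rate = (V_pre − V_post) / (t_min/60)
rate = (34.8 − 27.8) / (120/60)

3.5000 L/hr


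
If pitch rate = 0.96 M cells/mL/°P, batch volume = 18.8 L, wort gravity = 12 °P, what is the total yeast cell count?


cells (billions) = rate · V_L · °P
cells = 0.96 · 18.8 · 12

216.5760 billion cells


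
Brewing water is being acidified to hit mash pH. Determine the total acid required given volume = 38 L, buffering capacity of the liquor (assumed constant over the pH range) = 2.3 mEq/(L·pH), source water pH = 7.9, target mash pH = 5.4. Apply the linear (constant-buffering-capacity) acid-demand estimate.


acid = buffering capacity · (pH_source − pH_target) · V
acid = 2.3 · (7.9 − 5.4) · 38

218.5000 mEq


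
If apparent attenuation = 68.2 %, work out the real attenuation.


RA = AA · 0.8192
RA = 68.2 · 0.8192

55.8694 %


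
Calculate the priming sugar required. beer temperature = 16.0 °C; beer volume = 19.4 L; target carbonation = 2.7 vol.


residual = 14.695·(0.01821 + 0.09011·e^(−0.04·T));  sugar = (target − residual)·4.0·V
residual = 14.695·(0.01821 + 0.09011·e^(−0.04·16.0)) = 0.9658
sugar = (2.7 − 0.9658)·4.0·19.4

134.5725 g


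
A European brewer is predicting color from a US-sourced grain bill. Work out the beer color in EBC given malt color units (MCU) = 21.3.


SRM = 1.4922·MCU^0.6859;  EBC = SRM·1.97
SRM = 1.4922·21.3^0.6859 = 12.1608
EBC = 12.1608·1.97

23.9568 EBC


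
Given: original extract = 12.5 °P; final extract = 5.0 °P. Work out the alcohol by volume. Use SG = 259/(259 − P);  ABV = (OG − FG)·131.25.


OG = 259/(259 − 12.5) = 1.0507
FG = 259/(259 − 5.0) = 1.0197
ABV = (1.0507 − 1.0197)·131.25

4.0720 % ABV


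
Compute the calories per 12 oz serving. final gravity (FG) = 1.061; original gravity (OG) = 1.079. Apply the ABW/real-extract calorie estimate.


ABW = (OG−FG)·131.25·0.79/FG;  °P = 259 − 259/SG (for OG→OE and FG→AE);  RE = 0.1808·OE + 0.8192·AE;  Cal = (6.9·ABW + 4·(RE−0.1))·FG·3.55
ABW = (1.079 − 1.061)·131.25·0.79/1.061 = 1.7591
OE = 259 − 259/1.079 = 18.9629 °P
AE = 259 − 259/1.061 = 14.8907 °P
RE = 0.1808·18.9629 + 0.8192·14.8907 = 15.6269 °P
Cal = (6.9·1.7591 + 4·(15.6269−0.1))·1.061·3.55

279.6487 kcal


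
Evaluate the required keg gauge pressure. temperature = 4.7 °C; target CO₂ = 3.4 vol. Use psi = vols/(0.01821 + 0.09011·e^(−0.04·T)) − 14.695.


psi = 3.4/(0.01821 + 0.09011·e^(−0.04·4.7)) − 14.695

21.9128 psi


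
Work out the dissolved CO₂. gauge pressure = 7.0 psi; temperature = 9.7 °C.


vols = (P + 14.695)·(0.01821 + 0.09011·e^(−0.04·T))
vols = (7.0 + 14.695)·(0.01821 + 0.09011·e^(−0.04·9.7))

1.7213 volumes


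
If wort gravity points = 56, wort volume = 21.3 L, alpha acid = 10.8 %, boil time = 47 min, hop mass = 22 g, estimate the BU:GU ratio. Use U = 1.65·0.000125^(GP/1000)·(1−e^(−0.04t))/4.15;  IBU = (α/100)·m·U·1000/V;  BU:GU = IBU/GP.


U = 1.65·0.000125^(56/1000)·(1−e^(−0.04·47))/4.15 = 0.2037
IBU = (10.8/100)·22·0.2037·1000/21.3 = 22.7208
BU:GU = 22.7208/56

0.4057


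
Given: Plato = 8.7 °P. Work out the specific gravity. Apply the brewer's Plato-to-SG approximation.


SG = 259/(259 − P)
SG = 259/(259 − 8.7)

1.0348


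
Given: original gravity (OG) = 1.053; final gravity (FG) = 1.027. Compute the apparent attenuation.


AA = (OG − FG)/(OG − 1) · 100
AA = (1.053 − 1.027)/(1.053 − 1) · 100

49.0566 %


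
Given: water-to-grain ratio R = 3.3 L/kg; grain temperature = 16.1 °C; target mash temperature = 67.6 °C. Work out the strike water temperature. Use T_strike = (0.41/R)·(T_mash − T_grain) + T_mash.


T_strike = (0.41/3.3)·(67.6 − 16.1) + 67.6

73.9985 °C


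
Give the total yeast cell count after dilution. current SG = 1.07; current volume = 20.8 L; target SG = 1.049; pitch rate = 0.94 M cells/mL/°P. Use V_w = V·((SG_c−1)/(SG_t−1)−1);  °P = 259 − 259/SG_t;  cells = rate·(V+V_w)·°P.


V_w = 20.8·((1.07−1)/(1.049−1)−1) = 8.9143
V_final = 20.8 + 8.9143 = 29.7143
°P = 259 − 259/1.049 = 12.0982
cells = 0.94·29.7143·12.0982

337.9197 billion cells


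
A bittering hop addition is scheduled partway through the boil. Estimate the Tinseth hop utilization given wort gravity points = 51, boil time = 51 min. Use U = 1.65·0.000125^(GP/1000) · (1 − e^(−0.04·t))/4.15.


bigness = 1.65·0.000125^(51/1000) = 1.0433
boil_factor = (1 − e^(−0.04·51))/4.15 = 0.2096
U = 1.0433 · 0.2096

0.2187


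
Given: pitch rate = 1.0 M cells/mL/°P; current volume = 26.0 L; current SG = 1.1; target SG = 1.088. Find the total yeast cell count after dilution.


V_w = V·((SG_c−1)/(SG_t−1)−1);  °P = 259 − 259/SG_t;  cells = rate·(V+V_w)·°P
V_w = 26.0·((1.1−1)/(1.088−1)−1) = 3.5455
V_final = 26.0 + 3.5455 = 29.5455
°P = 259 − 259/1.088 = 20.9485
cells = 1.0·29.5455·20.9485

618.9338 billion cells


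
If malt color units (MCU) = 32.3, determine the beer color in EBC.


SRM = 1.4922·MCU^0.6859;  EBC = SRM·1.97
SRM = 1.4922·32.3^0.6859 = 16.1804
EBC = 16.1804·1.97

31.8754 EBC


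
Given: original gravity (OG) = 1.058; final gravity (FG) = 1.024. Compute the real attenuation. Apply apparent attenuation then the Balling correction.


AA = (OG−FG)/(OG−1)·100;  RA = AA·0.8192
AA = (1.058 − 1.024)/(1.058 − 1)·100 = 58.6207
RA = 58.6207·0.8192

48.0221 %


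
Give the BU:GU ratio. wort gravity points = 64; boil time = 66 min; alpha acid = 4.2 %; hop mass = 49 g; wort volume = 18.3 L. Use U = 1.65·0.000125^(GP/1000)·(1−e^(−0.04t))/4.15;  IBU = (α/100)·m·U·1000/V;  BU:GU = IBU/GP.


U = 1.65·0.000125^(64/1000)·(1−e^(−0.04·66))/4.15 = 0.2077
IBU = (4.2/100)·49·0.2077·1000/18.3 = 23.3603
BU:GU = 23.3603/64

0.3650


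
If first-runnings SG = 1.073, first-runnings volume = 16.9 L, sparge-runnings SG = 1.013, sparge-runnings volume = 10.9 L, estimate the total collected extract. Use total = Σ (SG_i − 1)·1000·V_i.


first = (1.073 − 1)·1000·16.9 = 1233.7000
sparge = (1.013 − 1)·1000·10.9 = 141.7000
total = 1233.7000 + 141.7000

1375.4000 gravity·L


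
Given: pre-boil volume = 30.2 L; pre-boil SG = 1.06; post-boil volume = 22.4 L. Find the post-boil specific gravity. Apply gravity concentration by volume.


SG_post = 1 + (SG_pre − 1)·V_pre/V_post
pts_pre = (1.06 − 1)·1000 = 60.0000
pts_post = 60.0000·30.2/22.4 = 80.8929
SG_post = 1 + 80.8929/1000

1.0809


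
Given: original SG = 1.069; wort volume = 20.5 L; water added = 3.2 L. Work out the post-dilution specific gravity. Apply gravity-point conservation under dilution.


SG_new = 1 + (SG_old − 1)·V_old/(V_old + V_water)
pts = (1.069 − 1)·1000·20.5/(20.5 + 3.2) = 59.6835
SG_new = 1 + 59.6835/1000

1.0597


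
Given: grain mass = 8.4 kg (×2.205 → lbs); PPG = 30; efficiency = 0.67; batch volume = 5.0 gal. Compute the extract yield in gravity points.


points = lbs × PPG × eff / vol
lbs = 8.4 × 2.205 = 18.5220
points = 18.5220 × 30 × 0.67 / 5.0

74.4584 points


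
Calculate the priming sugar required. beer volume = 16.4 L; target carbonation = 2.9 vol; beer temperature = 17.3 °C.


residual = 14.695·(0.01821 + 0.09011·e^(−0.04·T));  sugar = (target − residual)·4.0·V
residual = 14.695·(0.01821 + 0.09011·e^(−0.04·17.3)) = 0.9304
sugar = (2.9 − 0.9304)·4.0·16.4

129.2032 g


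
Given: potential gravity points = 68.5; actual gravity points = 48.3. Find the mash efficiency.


efficiency = actual / potential × 100
efficiency = 48.3 / 68.5 × 100

70.5109 %


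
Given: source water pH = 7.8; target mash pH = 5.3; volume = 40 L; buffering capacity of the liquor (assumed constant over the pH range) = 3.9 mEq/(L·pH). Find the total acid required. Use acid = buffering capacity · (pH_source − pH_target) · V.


acid = 3.9 · (7.8 − 5.3) · 40

390.0000 mEq


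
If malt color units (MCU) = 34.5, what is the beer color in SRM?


SRM = 1.4922 · MCU^0.6859
SRM = 1.4922 · 34.5^0.6859

16.9284 SRM


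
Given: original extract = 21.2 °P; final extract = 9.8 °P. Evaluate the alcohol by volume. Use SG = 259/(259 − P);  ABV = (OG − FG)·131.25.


OG = 259/(259 − 21.2) = 1.0892
FG = 259/(259 − 9.8) = 1.0393
ABV = (1.0892 − 1.0393)·131.25

6.5395 % ABV


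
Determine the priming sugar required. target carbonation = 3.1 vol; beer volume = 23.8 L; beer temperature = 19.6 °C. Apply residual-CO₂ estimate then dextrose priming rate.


residual = 14.695·(0.01821 + 0.09011·e^(−0.04·T));  sugar = (target − residual)·4.0·V
residual = 14.695·(0.01821 + 0.09011·e^(−0.04·19.6)) = 0.8722
sugar = (3.1 − 0.8722)·4.0·23.8

212.0886 g


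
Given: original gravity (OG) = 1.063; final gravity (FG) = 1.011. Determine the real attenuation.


AA = (OG−FG)/(OG−1)·100;  RA = AA·0.8192
AA = (1.063 − 1.011)/(1.063 − 1)·100 = 82.5397
RA = 82.5397·0.8192

67.6165 %


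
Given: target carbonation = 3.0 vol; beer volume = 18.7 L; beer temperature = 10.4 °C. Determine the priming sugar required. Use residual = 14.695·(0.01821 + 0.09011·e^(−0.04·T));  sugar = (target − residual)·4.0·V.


residual = 14.695·(0.01821 + 0.09011·e^(−0.04·10.4)) = 1.1411
sugar = (3.0 − 1.1411)·4.0·18.7

139.0440 g


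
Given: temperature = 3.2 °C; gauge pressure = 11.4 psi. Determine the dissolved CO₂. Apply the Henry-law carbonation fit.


vols = (P + 14.695)·(0.01821 + 0.09011·e^(−0.04·T))
vols = (11.4 + 14.695)·(0.01821 + 0.09011·e^(−0.04·3.2))

2.5441 volumes


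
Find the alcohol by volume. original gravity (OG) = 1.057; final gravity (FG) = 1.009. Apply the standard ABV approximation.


ABV = (OG − FG) · 131.25
ABV = (1.057 − 1.009) · 131.25

6.3000 % ABV


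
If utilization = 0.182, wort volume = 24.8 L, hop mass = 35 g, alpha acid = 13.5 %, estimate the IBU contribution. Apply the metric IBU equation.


IBU = (α/100)·mass·U·1000 / V
IBU = (13.5/100)·35·0.182·1000 / 24.8

34.6754 IBU


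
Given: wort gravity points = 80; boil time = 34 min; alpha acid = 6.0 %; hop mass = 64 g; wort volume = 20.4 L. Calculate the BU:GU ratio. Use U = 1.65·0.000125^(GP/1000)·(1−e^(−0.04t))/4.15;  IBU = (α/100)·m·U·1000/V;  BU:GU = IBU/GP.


U = 1.65·0.000125^(80/1000)·(1−e^(−0.04·34))/4.15 = 0.1440
IBU = (6.0/100)·64·0.1440·1000/20.4 = 27.1067
BU:GU = 27.1067/80

0.3388


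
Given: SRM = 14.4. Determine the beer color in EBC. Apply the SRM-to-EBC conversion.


EBC = SRM · 1.97
EBC = 14.4 · 1.97

28.3680 EBC


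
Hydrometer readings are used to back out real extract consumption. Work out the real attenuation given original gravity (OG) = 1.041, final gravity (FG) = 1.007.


AA = (OG−FG)/(OG−1)·100;  RA = AA·0.8192
AA = (1.041 − 1.007)/(1.041 − 1)·100 = 82.9268
RA = 82.9268·0.8192

67.9337 %


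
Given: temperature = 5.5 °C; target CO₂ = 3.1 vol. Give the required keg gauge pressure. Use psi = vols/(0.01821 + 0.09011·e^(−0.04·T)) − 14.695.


psi = 3.1/(0.01821 + 0.09011·e^(−0.04·5.5)) − 14.695

19.5497 psi


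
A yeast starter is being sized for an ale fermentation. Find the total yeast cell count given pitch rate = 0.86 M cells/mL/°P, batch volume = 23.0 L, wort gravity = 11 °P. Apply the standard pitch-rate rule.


cells (billions) = rate · V_L · °P
cells = 0.86 · 23.0 · 11

217.5800 billion cells


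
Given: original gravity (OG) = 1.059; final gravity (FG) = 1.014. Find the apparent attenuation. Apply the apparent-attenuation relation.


AA = (OG − FG)/(OG − 1) · 100
AA = (1.059 − 1.014)/(1.059 − 1) · 100

76.2712 %


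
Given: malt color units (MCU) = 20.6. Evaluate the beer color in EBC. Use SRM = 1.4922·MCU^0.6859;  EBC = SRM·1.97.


SRM = 1.4922·20.6^0.6859 = 11.8853
EBC = 11.8853·1.97

23.4140 EBC


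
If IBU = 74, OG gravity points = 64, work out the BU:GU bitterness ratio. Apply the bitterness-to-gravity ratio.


BU:GU = IBU / OG_points
BU:GU = 74 / 64

1.1562


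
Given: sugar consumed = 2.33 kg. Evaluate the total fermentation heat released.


Q = m_sugar · 590 kJ/kg
Q = 2.33 · 590

1374.7000 kJ


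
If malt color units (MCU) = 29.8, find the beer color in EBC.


SRM = 1.4922·MCU^0.6859;  EBC = SRM·1.97
SRM = 1.4922·29.8^0.6859 = 15.3106
EBC = 15.3106·1.97

30.1619 EBC


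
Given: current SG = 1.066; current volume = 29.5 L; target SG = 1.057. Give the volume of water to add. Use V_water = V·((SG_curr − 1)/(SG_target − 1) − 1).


V_water = 29.5·((1.066 − 1)/(1.057 − 1) − 1)

4.6579 L


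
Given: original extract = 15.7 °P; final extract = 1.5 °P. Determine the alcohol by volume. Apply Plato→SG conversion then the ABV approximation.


SG = 259/(259 − P);  ABV = (OG − FG)·131.25
OG = 259/(259 − 15.7) = 1.0645
FG = 259/(259 − 1.5) = 1.0058
ABV = (1.0645 − 1.0058)·131.25

7.7049 % ABV


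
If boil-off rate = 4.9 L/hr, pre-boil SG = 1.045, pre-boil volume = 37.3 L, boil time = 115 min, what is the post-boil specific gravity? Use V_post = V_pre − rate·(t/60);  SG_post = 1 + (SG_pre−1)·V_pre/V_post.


V_post = 37.3 − 4.9·(115/60) = 27.9083
SG_post = 1 + (1.045 − 1)·37.3/27.9083

1.0601


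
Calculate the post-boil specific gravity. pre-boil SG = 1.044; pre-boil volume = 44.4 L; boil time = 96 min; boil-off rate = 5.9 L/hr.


V_post = V_pre − rate·(t/60);  SG_post = 1 + (SG_pre−1)·V_pre/V_post
V_post = 44.4 − 5.9·(96/60) = 34.9600
SG_post = 1 + (1.044 − 1)·44.4/34.9600

1.0559


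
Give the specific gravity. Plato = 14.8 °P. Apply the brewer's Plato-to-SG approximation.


SG = 259/(259 − P)
SG = 259/(259 − 14.8)

1.0606


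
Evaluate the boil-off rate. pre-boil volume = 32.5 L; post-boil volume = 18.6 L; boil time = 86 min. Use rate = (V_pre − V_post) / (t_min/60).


rate = (32.5 − 18.6) / (86/60)

9.6977 L/hr


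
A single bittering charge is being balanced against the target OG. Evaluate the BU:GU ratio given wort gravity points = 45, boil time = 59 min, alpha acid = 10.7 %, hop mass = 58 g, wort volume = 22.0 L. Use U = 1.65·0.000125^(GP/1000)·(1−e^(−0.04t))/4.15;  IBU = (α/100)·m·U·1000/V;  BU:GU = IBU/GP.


U = 1.65·0.000125^(45/1000)·(1−e^(−0.04·59))/4.15 = 0.2403
IBU = (10.7/100)·58·0.2403·1000/22.0 = 67.7817
BU:GU = 67.7817/45

1.5063


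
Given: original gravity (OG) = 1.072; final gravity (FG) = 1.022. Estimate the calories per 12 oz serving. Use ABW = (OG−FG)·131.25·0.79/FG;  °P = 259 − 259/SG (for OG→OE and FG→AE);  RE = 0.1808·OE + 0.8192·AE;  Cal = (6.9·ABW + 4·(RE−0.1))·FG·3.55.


ABW = (1.072 − 1.022)·131.25·0.79/1.022 = 5.0728
OE = 259 − 259/1.072 = 17.3955 °P
AE = 259 − 259/1.022 = 5.5753 °P
RE = 0.1808·17.3955 + 0.8192·5.5753 = 7.7124 °P
Cal = (6.9·5.0728 + 4·(7.7124−0.1))·1.022·3.55

237.4659 kcal


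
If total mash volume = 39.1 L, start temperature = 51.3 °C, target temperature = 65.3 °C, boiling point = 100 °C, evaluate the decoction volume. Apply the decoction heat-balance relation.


V_dec = V_total·(T_target − T_start)/(T_boil − T_start)
V_dec = 39.1·(65.3 − 51.3)/(100 − 51.3)

11.2402 L


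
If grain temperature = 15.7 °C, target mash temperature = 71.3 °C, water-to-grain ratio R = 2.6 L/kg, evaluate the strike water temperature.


T_strike = (0.41/R)·(T_mash − T_grain) + T_mash
T_strike = (0.41/2.6)·(71.3 − 15.7) + 71.3

80.0677 °C


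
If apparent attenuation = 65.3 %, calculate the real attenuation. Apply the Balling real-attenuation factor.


RA = AA · 0.8192
RA = 65.3 · 0.8192

53.4938 %


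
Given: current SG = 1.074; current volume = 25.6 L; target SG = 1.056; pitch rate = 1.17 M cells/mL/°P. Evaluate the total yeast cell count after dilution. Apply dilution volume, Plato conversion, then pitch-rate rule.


V_w = V·((SG_c−1)/(SG_t−1)−1);  °P = 259 − 259/SG_t;  cells = rate·(V+V_w)·°P
V_w = 25.6·((1.074−1)/(1.056−1)−1) = 8.2286
V_final = 25.6 + 8.2286 = 33.8286
°P = 259 − 259/1.056 = 13.7348
cells = 1.17·33.8286·13.7348

543.6175 billion cells


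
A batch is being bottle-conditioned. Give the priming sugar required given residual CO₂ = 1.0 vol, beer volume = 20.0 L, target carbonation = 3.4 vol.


sugar = (target − residual)·4.0·V
sugar = (3.4 − 1.0)·4.0·20.0

192.0000 g


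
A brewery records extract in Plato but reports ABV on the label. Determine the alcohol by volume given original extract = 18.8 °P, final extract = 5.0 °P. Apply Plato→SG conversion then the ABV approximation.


SG = 259/(259 − P);  ABV = (OG − FG)·131.25
OG = 259/(259 − 18.8) = 1.0783
FG = 259/(259 − 5.0) = 1.0197
ABV = (1.0783 − 1.0197)·131.25

7.6890 % ABV


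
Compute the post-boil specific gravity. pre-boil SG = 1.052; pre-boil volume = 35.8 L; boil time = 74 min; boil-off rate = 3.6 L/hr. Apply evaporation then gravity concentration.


V_post = V_pre − rate·(t/60);  SG_post = 1 + (SG_pre−1)·V_pre/V_post
V_post = 35.8 − 3.6·(74/60) = 31.3600
SG_post = 1 + (1.052 − 1)·35.8/31.3600

1.0594


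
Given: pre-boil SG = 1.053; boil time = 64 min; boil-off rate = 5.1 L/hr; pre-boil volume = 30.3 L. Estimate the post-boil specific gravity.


V_post = V_pre − rate·(t/60);  SG_post = 1 + (SG_pre−1)·V_pre/V_post
V_post = 30.3 − 5.1·(64/60) = 24.8600
SG_post = 1 + (1.053 − 1)·30.3/24.8600

1.0646


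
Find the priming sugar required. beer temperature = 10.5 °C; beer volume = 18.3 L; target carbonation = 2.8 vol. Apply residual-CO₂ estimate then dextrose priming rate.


residual = 14.695·(0.01821 + 0.09011·e^(−0.04·T));  sugar = (target − residual)·4.0·V
residual = 14.695·(0.01821 + 0.09011·e^(−0.04·10.5)) = 1.1376
sugar = (2.8 − 1.1376)·4.0·18.3

121.6851 g


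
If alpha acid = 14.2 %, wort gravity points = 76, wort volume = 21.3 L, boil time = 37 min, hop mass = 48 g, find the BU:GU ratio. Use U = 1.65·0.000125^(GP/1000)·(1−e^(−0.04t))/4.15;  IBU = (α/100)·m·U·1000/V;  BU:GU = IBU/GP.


U = 1.65·0.000125^(76/1000)·(1−e^(−0.04·37))/4.15 = 0.1551
IBU = (14.2/100)·48·0.1551·1000/21.3 = 49.6332
BU:GU = 49.6332/76

0.6531


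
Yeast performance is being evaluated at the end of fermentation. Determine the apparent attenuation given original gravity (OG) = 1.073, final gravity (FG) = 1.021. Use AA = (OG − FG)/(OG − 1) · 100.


AA = (1.073 − 1.021)/(1.073 − 1) · 100

71.2329 %


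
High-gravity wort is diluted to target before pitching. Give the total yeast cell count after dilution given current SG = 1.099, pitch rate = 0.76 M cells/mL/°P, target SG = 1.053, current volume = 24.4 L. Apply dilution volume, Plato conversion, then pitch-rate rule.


V_w = V·((SG_c−1)/(SG_t−1)−1);  °P = 259 − 259/SG_t;  cells = rate·(V+V_w)·°P
V_w = 24.4·((1.099−1)/(1.053−1)−1) = 21.1774
V_final = 24.4 + 21.1774 = 45.5774
°P = 259 − 259/1.053 = 13.0361
cells = 0.76·45.5774·13.0361

451.5543 billion cells


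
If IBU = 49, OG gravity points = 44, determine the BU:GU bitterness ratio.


BU:GU = IBU / OG_points
BU:GU = 49 / 44

1.1136


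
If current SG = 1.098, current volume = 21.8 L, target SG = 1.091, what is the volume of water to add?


V_water = V·((SG_curr − 1)/(SG_target − 1) − 1)
V_water = 21.8·((1.098 − 1)/(1.091 − 1) − 1)

1.6769 L


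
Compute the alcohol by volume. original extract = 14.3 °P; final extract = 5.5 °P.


SG = 259/(259 − P);  ABV = (OG − FG)·131.25
OG = 259/(259 − 14.3) = 1.0584
FG = 259/(259 − 5.5) = 1.0217
ABV = (1.0584 − 1.0217)·131.25

4.8225 % ABV


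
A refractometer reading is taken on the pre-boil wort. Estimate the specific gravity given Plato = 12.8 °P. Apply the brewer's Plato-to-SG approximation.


SG = 259/(259 − P)
SG = 259/(259 − 12.8)

1.0520


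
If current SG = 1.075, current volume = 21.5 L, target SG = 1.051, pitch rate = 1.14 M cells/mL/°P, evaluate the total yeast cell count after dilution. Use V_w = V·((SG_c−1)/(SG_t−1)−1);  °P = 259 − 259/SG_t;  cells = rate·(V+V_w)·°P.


V_w = 21.5·((1.075−1)/(1.051−1)−1) = 10.1176
V_final = 21.5 + 10.1176 = 31.6176
°P = 259 − 259/1.051 = 12.5680
cells = 1.14·31.6176·12.5680

453.0036 billion cells


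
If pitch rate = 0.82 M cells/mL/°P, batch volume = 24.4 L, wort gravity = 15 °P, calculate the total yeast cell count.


cells (billions) = rate · V_L · °P
cells = 0.82 · 24.4 · 15

300.1200 billion cells


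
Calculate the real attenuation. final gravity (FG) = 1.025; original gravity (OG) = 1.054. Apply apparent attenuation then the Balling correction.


AA = (OG−FG)/(OG−1)·100;  RA = AA·0.8192
AA = (1.054 − 1.025)/(1.054 − 1)·100 = 53.7037
RA = 53.7037·0.8192

43.9941 %


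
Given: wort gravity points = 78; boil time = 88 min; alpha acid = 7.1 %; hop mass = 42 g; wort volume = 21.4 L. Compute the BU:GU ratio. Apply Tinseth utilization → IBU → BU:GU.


U = 1.65·0.000125^(GP/1000)·(1−e^(−0.04t))/4.15;  IBU = (α/100)·m·U·1000/V;  BU:GU = IBU/GP
U = 1.65·0.000125^(78/1000)·(1−e^(−0.04·88))/4.15 = 0.1914
IBU = (7.1/100)·42·0.1914·1000/21.4 = 26.6710
BU:GU = 26.6710/78

0.3419


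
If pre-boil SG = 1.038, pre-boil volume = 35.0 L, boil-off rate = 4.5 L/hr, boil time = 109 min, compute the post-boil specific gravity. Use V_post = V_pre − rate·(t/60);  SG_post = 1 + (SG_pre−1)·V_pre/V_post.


V_post = 35.0 − 4.5·(109/60) = 26.8250
SG_post = 1 + (1.038 − 1)·35.0/26.8250

1.0496


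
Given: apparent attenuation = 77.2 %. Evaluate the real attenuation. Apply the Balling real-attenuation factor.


RA = AA · 0.8192
RA = 77.2 · 0.8192

63.2422 %


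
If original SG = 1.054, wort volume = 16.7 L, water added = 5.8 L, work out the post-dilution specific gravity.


SG_new = 1 + (SG_old − 1)·V_old/(V_old + V_water)
pts = (1.054 − 1)·1000·16.7/(16.7 + 5.8) = 40.0800
SG_new = 1 + 40.0800/1000

1.0401


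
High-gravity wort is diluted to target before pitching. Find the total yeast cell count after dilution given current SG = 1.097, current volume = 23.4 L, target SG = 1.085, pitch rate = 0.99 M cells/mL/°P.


V_w = V·((SG_c−1)/(SG_t−1)−1);  °P = 259 − 259/SG_t;  cells = rate·(V+V_w)·°P
V_w = 23.4·((1.097−1)/(1.085−1)−1) = 3.3035
V_final = 23.4 + 3.3035 = 26.7035
°P = 259 − 259/1.085 = 20.2903
cells = 0.99·26.7035·20.2903

536.4050 billion cells


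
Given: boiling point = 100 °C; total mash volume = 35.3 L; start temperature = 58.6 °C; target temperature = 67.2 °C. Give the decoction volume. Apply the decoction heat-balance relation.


V_dec = V_total·(T_target − T_start)/(T_boil − T_start)
V_dec = 35.3·(67.2 − 58.6)/(100 − 58.6)

7.3329 L


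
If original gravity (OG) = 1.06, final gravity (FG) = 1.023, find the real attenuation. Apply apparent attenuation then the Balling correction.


AA = (OG−FG)/(OG−1)·100;  RA = AA·0.8192
AA = (1.06 − 1.023)/(1.06 − 1)·100 = 61.6667
RA = 61.6667·0.8192

50.5173 %


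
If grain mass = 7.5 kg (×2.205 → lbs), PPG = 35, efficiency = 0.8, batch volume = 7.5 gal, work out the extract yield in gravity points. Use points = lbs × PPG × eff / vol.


lbs = 7.5 × 2.205 = 16.5375
points = 16.5375 × 35 × 0.8 / 7.5

61.7400 points


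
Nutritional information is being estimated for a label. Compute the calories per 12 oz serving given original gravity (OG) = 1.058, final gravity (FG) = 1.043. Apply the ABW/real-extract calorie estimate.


ABW = (OG−FG)·131.25·0.79/FG;  °P = 259 − 259/SG (for OG→OE and FG→AE);  RE = 0.1808·OE + 0.8192·AE;  Cal = (6.9·ABW + 4·(RE−0.1))·FG·3.55
ABW = (1.058 − 1.043)·131.25·0.79/1.043 = 1.4912
OE = 259 − 259/1.058 = 14.1985 °P
AE = 259 − 259/1.043 = 10.6779 °P
RE = 0.1808·14.1985 + 0.8192·10.6779 = 11.3144 °P
Cal = (6.9·1.4912 + 4·(11.3144−0.1))·1.043·3.55

204.1891 kcal
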